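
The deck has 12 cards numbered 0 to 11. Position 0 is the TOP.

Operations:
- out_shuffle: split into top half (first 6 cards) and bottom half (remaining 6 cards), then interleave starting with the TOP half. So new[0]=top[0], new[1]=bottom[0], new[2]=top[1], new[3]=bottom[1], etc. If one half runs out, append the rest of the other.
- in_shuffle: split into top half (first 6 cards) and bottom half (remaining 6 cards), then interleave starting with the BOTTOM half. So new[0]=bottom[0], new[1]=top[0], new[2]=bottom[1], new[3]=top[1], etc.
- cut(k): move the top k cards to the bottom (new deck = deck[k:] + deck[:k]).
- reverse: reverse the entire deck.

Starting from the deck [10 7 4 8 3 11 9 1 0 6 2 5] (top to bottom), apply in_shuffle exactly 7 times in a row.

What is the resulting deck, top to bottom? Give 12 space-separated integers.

After op 1 (in_shuffle): [9 10 1 7 0 4 6 8 2 3 5 11]
After op 2 (in_shuffle): [6 9 8 10 2 1 3 7 5 0 11 4]
After op 3 (in_shuffle): [3 6 7 9 5 8 0 10 11 2 4 1]
After op 4 (in_shuffle): [0 3 10 6 11 7 2 9 4 5 1 8]
After op 5 (in_shuffle): [2 0 9 3 4 10 5 6 1 11 8 7]
After op 6 (in_shuffle): [5 2 6 0 1 9 11 3 8 4 7 10]
After op 7 (in_shuffle): [11 5 3 2 8 6 4 0 7 1 10 9]

Answer: 11 5 3 2 8 6 4 0 7 1 10 9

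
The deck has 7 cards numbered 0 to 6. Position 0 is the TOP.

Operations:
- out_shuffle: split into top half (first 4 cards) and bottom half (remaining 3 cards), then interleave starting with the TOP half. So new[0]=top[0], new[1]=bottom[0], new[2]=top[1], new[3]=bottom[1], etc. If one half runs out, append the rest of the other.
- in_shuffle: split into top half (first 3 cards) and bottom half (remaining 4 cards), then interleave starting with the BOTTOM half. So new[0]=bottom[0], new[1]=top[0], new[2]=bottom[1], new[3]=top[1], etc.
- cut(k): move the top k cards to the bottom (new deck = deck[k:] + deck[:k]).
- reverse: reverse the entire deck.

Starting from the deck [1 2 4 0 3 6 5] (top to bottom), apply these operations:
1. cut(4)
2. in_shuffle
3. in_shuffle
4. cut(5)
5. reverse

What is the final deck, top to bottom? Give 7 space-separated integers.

Answer: 5 3 4 1 6 0 2

Derivation:
After op 1 (cut(4)): [3 6 5 1 2 4 0]
After op 2 (in_shuffle): [1 3 2 6 4 5 0]
After op 3 (in_shuffle): [6 1 4 3 5 2 0]
After op 4 (cut(5)): [2 0 6 1 4 3 5]
After op 5 (reverse): [5 3 4 1 6 0 2]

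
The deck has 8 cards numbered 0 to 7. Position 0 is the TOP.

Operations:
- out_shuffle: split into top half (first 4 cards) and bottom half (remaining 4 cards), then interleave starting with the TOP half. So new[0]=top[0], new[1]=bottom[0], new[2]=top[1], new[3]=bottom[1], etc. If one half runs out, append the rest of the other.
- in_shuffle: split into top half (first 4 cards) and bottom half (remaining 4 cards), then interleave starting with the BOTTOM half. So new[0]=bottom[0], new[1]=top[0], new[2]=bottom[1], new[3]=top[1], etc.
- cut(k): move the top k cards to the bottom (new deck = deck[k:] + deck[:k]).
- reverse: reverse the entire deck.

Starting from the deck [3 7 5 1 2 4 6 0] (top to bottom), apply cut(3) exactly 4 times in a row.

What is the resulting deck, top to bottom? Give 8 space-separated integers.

After op 1 (cut(3)): [1 2 4 6 0 3 7 5]
After op 2 (cut(3)): [6 0 3 7 5 1 2 4]
After op 3 (cut(3)): [7 5 1 2 4 6 0 3]
After op 4 (cut(3)): [2 4 6 0 3 7 5 1]

Answer: 2 4 6 0 3 7 5 1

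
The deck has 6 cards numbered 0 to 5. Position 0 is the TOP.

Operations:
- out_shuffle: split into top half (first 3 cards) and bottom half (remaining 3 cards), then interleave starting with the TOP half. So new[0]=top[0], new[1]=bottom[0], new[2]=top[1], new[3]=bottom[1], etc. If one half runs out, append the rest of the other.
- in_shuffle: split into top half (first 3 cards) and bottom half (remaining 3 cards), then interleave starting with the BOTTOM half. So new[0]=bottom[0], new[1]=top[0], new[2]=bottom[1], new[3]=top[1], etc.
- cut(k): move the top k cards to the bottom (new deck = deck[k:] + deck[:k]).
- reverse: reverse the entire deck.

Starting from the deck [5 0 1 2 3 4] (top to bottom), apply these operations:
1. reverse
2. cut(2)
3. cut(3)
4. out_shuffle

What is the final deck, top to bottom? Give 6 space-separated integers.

After op 1 (reverse): [4 3 2 1 0 5]
After op 2 (cut(2)): [2 1 0 5 4 3]
After op 3 (cut(3)): [5 4 3 2 1 0]
After op 4 (out_shuffle): [5 2 4 1 3 0]

Answer: 5 2 4 1 3 0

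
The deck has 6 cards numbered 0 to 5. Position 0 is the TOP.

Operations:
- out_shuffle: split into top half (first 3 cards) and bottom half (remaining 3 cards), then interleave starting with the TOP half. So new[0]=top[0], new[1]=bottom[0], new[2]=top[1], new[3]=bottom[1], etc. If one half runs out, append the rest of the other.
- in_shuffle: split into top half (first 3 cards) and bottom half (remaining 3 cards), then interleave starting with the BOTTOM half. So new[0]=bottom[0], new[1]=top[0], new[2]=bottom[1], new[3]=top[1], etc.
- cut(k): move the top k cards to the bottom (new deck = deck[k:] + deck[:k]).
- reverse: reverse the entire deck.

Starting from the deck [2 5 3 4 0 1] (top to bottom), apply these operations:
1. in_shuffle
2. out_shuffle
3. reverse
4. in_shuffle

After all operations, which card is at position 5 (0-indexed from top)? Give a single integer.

Answer: 1

Derivation:
After op 1 (in_shuffle): [4 2 0 5 1 3]
After op 2 (out_shuffle): [4 5 2 1 0 3]
After op 3 (reverse): [3 0 1 2 5 4]
After op 4 (in_shuffle): [2 3 5 0 4 1]
Position 5: card 1.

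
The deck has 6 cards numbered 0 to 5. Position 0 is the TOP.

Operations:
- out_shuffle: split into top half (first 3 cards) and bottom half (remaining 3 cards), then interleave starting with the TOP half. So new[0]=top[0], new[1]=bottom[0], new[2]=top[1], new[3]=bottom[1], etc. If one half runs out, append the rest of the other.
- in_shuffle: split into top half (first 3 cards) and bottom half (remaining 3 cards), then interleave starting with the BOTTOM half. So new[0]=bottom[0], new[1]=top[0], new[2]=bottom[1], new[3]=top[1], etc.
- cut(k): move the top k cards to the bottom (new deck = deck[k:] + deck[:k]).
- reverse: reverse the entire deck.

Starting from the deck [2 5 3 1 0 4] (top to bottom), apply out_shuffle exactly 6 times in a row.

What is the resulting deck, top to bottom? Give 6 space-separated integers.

After op 1 (out_shuffle): [2 1 5 0 3 4]
After op 2 (out_shuffle): [2 0 1 3 5 4]
After op 3 (out_shuffle): [2 3 0 5 1 4]
After op 4 (out_shuffle): [2 5 3 1 0 4]
After op 5 (out_shuffle): [2 1 5 0 3 4]
After op 6 (out_shuffle): [2 0 1 3 5 4]

Answer: 2 0 1 3 5 4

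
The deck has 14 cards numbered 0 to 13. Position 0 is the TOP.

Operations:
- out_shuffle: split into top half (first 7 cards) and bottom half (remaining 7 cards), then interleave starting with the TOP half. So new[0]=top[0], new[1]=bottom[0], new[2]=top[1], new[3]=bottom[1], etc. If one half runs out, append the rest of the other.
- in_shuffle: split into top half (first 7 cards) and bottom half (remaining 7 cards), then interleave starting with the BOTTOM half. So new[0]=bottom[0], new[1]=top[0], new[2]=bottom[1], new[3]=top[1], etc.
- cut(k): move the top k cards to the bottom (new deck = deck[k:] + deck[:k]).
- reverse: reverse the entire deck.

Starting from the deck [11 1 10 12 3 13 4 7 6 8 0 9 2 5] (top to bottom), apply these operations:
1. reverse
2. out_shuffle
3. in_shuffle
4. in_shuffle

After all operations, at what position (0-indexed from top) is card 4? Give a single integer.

Answer: 7

Derivation:
After op 1 (reverse): [5 2 9 0 8 6 7 4 13 3 12 10 1 11]
After op 2 (out_shuffle): [5 4 2 13 9 3 0 12 8 10 6 1 7 11]
After op 3 (in_shuffle): [12 5 8 4 10 2 6 13 1 9 7 3 11 0]
After op 4 (in_shuffle): [13 12 1 5 9 8 7 4 3 10 11 2 0 6]
Card 4 is at position 7.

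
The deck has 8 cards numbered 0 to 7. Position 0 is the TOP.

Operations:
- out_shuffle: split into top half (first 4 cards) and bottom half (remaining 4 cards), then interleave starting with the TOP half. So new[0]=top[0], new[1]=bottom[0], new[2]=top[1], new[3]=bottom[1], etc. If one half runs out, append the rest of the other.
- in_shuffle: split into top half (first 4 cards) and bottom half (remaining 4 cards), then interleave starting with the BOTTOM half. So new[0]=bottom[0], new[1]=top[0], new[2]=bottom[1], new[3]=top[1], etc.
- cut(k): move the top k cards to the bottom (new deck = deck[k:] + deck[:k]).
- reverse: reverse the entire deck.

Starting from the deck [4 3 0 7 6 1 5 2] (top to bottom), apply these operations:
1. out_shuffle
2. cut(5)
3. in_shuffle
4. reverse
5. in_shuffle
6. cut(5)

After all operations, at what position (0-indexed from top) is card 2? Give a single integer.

After op 1 (out_shuffle): [4 6 3 1 0 5 7 2]
After op 2 (cut(5)): [5 7 2 4 6 3 1 0]
After op 3 (in_shuffle): [6 5 3 7 1 2 0 4]
After op 4 (reverse): [4 0 2 1 7 3 5 6]
After op 5 (in_shuffle): [7 4 3 0 5 2 6 1]
After op 6 (cut(5)): [2 6 1 7 4 3 0 5]
Card 2 is at position 0.

Answer: 0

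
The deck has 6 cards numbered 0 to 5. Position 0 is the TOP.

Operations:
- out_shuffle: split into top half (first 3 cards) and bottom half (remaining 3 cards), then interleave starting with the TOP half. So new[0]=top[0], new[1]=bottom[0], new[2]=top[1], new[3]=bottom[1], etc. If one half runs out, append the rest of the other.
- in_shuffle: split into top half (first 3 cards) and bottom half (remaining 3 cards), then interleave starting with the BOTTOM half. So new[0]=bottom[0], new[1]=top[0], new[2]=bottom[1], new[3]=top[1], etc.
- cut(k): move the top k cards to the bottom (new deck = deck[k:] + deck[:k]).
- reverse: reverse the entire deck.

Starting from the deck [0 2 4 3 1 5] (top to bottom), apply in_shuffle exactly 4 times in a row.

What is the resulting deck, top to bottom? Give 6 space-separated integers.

Answer: 3 0 1 2 5 4

Derivation:
After op 1 (in_shuffle): [3 0 1 2 5 4]
After op 2 (in_shuffle): [2 3 5 0 4 1]
After op 3 (in_shuffle): [0 2 4 3 1 5]
After op 4 (in_shuffle): [3 0 1 2 5 4]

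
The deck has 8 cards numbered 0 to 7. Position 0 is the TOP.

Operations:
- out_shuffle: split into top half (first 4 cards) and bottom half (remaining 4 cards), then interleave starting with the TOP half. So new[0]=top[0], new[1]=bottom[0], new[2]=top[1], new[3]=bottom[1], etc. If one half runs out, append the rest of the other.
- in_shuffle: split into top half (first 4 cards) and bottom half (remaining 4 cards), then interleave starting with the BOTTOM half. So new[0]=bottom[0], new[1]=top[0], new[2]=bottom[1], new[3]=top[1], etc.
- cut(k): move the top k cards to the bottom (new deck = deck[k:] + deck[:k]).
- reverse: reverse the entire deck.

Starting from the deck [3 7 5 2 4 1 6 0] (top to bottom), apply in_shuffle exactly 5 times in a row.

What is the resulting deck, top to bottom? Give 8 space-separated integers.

Answer: 7 2 1 0 3 5 4 6

Derivation:
After op 1 (in_shuffle): [4 3 1 7 6 5 0 2]
After op 2 (in_shuffle): [6 4 5 3 0 1 2 7]
After op 3 (in_shuffle): [0 6 1 4 2 5 7 3]
After op 4 (in_shuffle): [2 0 5 6 7 1 3 4]
After op 5 (in_shuffle): [7 2 1 0 3 5 4 6]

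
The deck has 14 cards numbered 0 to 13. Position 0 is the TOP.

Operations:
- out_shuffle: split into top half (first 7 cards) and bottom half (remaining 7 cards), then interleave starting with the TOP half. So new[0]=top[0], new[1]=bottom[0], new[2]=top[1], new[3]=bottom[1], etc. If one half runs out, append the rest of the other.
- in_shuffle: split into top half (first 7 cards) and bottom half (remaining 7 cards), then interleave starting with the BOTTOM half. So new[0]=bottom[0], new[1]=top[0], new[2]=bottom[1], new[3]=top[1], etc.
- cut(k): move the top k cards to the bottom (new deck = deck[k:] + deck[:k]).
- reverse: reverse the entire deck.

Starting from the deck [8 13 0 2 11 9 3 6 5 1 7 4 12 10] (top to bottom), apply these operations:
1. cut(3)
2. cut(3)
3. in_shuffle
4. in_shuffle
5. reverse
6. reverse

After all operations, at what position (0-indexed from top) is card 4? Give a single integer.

Answer: 8

Derivation:
After op 1 (cut(3)): [2 11 9 3 6 5 1 7 4 12 10 8 13 0]
After op 2 (cut(3)): [3 6 5 1 7 4 12 10 8 13 0 2 11 9]
After op 3 (in_shuffle): [10 3 8 6 13 5 0 1 2 7 11 4 9 12]
After op 4 (in_shuffle): [1 10 2 3 7 8 11 6 4 13 9 5 12 0]
After op 5 (reverse): [0 12 5 9 13 4 6 11 8 7 3 2 10 1]
After op 6 (reverse): [1 10 2 3 7 8 11 6 4 13 9 5 12 0]
Card 4 is at position 8.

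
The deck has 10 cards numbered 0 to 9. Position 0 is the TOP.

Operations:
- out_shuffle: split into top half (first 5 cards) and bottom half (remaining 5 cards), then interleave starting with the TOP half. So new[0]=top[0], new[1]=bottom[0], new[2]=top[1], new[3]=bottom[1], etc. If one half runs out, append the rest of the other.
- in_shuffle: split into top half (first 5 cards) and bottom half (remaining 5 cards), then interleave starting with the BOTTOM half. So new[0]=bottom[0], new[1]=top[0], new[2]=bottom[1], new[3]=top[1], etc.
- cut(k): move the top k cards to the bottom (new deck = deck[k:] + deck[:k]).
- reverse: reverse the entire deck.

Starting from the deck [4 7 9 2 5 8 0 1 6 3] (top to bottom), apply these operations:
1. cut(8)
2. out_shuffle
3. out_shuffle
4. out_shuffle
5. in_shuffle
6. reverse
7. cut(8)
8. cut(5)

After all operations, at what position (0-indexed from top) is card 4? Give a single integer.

After op 1 (cut(8)): [6 3 4 7 9 2 5 8 0 1]
After op 2 (out_shuffle): [6 2 3 5 4 8 7 0 9 1]
After op 3 (out_shuffle): [6 8 2 7 3 0 5 9 4 1]
After op 4 (out_shuffle): [6 0 8 5 2 9 7 4 3 1]
After op 5 (in_shuffle): [9 6 7 0 4 8 3 5 1 2]
After op 6 (reverse): [2 1 5 3 8 4 0 7 6 9]
After op 7 (cut(8)): [6 9 2 1 5 3 8 4 0 7]
After op 8 (cut(5)): [3 8 4 0 7 6 9 2 1 5]
Card 4 is at position 2.

Answer: 2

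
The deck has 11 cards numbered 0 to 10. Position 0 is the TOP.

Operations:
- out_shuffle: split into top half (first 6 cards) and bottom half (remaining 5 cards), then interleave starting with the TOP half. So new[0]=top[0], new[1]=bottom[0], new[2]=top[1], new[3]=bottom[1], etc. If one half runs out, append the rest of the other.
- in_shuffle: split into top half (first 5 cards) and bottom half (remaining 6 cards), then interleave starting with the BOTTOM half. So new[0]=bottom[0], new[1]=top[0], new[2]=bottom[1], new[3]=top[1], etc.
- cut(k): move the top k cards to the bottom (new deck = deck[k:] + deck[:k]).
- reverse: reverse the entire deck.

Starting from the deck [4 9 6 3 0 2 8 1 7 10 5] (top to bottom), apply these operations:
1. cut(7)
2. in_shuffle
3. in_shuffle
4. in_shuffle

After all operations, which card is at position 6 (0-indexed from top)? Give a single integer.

Answer: 4

Derivation:
After op 1 (cut(7)): [1 7 10 5 4 9 6 3 0 2 8]
After op 2 (in_shuffle): [9 1 6 7 3 10 0 5 2 4 8]
After op 3 (in_shuffle): [10 9 0 1 5 6 2 7 4 3 8]
After op 4 (in_shuffle): [6 10 2 9 7 0 4 1 3 5 8]
Position 6: card 4.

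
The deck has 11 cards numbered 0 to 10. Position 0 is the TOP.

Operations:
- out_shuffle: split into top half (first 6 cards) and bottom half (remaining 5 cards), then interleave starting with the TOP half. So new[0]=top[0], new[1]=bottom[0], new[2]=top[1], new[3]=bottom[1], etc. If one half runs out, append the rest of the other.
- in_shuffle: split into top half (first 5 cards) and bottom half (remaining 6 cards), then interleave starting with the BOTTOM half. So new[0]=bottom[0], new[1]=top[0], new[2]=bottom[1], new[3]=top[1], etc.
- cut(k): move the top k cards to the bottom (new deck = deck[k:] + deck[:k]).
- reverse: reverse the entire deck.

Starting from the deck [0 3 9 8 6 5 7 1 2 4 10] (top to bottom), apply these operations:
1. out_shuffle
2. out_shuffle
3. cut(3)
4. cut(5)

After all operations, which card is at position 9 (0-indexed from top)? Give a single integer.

After op 1 (out_shuffle): [0 7 3 1 9 2 8 4 6 10 5]
After op 2 (out_shuffle): [0 8 7 4 3 6 1 10 9 5 2]
After op 3 (cut(3)): [4 3 6 1 10 9 5 2 0 8 7]
After op 4 (cut(5)): [9 5 2 0 8 7 4 3 6 1 10]
Position 9: card 1.

Answer: 1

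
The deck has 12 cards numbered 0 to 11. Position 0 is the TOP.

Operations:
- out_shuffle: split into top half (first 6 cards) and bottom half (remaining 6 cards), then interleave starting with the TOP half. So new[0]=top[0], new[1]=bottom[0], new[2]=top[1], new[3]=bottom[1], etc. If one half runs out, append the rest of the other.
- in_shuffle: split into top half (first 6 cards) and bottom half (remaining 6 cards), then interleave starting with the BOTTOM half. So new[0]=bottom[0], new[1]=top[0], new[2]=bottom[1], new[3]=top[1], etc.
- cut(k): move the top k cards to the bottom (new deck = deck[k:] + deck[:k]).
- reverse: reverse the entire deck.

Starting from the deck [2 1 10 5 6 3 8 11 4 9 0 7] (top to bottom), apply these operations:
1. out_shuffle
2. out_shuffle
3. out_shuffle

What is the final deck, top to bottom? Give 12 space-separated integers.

Answer: 2 11 5 0 8 10 9 3 1 4 6 7

Derivation:
After op 1 (out_shuffle): [2 8 1 11 10 4 5 9 6 0 3 7]
After op 2 (out_shuffle): [2 5 8 9 1 6 11 0 10 3 4 7]
After op 3 (out_shuffle): [2 11 5 0 8 10 9 3 1 4 6 7]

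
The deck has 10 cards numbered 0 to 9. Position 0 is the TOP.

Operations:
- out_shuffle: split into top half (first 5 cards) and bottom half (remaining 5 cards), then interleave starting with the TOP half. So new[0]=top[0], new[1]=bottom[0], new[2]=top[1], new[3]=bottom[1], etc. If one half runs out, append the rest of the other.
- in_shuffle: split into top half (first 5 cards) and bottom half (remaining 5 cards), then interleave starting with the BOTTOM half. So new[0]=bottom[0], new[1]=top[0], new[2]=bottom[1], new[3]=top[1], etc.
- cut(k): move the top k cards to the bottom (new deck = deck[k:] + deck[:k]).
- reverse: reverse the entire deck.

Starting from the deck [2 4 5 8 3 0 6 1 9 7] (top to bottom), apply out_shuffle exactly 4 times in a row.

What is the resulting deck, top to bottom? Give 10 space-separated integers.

After op 1 (out_shuffle): [2 0 4 6 5 1 8 9 3 7]
After op 2 (out_shuffle): [2 1 0 8 4 9 6 3 5 7]
After op 3 (out_shuffle): [2 9 1 6 0 3 8 5 4 7]
After op 4 (out_shuffle): [2 3 9 8 1 5 6 4 0 7]

Answer: 2 3 9 8 1 5 6 4 0 7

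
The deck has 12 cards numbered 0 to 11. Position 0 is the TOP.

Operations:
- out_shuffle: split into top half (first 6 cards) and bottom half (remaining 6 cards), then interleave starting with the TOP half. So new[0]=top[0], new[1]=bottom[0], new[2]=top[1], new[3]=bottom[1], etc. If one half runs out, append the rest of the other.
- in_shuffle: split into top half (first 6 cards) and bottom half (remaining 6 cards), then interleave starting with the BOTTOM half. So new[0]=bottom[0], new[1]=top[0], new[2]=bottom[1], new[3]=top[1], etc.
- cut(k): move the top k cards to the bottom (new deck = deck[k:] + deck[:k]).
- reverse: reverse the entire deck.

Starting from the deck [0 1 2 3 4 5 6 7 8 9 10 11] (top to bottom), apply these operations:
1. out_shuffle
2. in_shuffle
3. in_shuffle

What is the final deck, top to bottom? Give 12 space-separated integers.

Answer: 10 3 7 0 5 9 2 6 11 4 8 1

Derivation:
After op 1 (out_shuffle): [0 6 1 7 2 8 3 9 4 10 5 11]
After op 2 (in_shuffle): [3 0 9 6 4 1 10 7 5 2 11 8]
After op 3 (in_shuffle): [10 3 7 0 5 9 2 6 11 4 8 1]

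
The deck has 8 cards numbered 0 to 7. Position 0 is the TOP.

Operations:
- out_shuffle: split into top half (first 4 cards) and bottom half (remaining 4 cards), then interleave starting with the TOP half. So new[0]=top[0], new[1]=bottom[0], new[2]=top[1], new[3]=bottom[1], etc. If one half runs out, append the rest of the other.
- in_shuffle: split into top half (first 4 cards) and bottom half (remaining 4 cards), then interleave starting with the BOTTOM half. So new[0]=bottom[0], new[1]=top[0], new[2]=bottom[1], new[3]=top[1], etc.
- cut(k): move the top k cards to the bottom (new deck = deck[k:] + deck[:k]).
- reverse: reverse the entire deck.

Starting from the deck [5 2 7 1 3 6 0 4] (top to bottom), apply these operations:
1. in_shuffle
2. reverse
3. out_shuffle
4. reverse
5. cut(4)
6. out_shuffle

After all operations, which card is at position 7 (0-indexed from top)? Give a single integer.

Answer: 7

Derivation:
After op 1 (in_shuffle): [3 5 6 2 0 7 4 1]
After op 2 (reverse): [1 4 7 0 2 6 5 3]
After op 3 (out_shuffle): [1 2 4 6 7 5 0 3]
After op 4 (reverse): [3 0 5 7 6 4 2 1]
After op 5 (cut(4)): [6 4 2 1 3 0 5 7]
After op 6 (out_shuffle): [6 3 4 0 2 5 1 7]
Position 7: card 7.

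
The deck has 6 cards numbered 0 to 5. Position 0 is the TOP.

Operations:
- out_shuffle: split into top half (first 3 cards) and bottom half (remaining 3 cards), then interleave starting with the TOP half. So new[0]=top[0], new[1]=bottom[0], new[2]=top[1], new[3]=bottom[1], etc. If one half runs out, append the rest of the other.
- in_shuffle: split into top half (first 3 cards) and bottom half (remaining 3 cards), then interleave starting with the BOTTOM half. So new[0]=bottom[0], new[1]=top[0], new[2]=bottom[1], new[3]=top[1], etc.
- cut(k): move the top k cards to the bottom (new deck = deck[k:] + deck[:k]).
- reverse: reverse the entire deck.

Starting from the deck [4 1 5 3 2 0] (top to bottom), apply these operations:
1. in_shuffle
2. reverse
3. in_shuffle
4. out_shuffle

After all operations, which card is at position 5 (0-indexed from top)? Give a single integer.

After op 1 (in_shuffle): [3 4 2 1 0 5]
After op 2 (reverse): [5 0 1 2 4 3]
After op 3 (in_shuffle): [2 5 4 0 3 1]
After op 4 (out_shuffle): [2 0 5 3 4 1]
Position 5: card 1.

Answer: 1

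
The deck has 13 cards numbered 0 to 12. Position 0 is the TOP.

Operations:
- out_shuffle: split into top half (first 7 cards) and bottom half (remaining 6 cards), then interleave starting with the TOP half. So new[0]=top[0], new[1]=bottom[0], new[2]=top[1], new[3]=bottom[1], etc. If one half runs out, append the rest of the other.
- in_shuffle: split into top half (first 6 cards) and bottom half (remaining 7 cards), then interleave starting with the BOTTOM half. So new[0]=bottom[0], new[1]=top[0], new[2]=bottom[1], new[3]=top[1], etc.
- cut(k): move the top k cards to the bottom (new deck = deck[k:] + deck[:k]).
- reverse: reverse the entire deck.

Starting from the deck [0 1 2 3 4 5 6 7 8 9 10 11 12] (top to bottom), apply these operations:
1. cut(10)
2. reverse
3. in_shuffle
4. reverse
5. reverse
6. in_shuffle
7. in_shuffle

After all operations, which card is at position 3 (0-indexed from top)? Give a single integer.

Answer: 3

Derivation:
After op 1 (cut(10)): [10 11 12 0 1 2 3 4 5 6 7 8 9]
After op 2 (reverse): [9 8 7 6 5 4 3 2 1 0 12 11 10]
After op 3 (in_shuffle): [3 9 2 8 1 7 0 6 12 5 11 4 10]
After op 4 (reverse): [10 4 11 5 12 6 0 7 1 8 2 9 3]
After op 5 (reverse): [3 9 2 8 1 7 0 6 12 5 11 4 10]
After op 6 (in_shuffle): [0 3 6 9 12 2 5 8 11 1 4 7 10]
After op 7 (in_shuffle): [5 0 8 3 11 6 1 9 4 12 7 2 10]
Position 3: card 3.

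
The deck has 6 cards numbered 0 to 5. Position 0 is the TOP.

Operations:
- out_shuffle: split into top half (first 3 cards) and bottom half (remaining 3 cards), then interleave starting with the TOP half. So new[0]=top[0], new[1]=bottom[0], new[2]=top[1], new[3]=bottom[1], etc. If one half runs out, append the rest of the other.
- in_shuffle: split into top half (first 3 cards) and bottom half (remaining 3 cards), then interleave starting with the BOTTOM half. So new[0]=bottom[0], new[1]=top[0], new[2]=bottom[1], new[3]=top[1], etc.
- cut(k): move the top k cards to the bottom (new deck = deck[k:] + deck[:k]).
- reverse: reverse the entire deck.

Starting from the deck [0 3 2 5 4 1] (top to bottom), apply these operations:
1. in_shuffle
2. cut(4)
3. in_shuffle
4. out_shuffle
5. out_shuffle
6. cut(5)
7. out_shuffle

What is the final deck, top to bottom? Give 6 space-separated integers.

Answer: 5 2 0 4 3 1

Derivation:
After op 1 (in_shuffle): [5 0 4 3 1 2]
After op 2 (cut(4)): [1 2 5 0 4 3]
After op 3 (in_shuffle): [0 1 4 2 3 5]
After op 4 (out_shuffle): [0 2 1 3 4 5]
After op 5 (out_shuffle): [0 3 2 4 1 5]
After op 6 (cut(5)): [5 0 3 2 4 1]
After op 7 (out_shuffle): [5 2 0 4 3 1]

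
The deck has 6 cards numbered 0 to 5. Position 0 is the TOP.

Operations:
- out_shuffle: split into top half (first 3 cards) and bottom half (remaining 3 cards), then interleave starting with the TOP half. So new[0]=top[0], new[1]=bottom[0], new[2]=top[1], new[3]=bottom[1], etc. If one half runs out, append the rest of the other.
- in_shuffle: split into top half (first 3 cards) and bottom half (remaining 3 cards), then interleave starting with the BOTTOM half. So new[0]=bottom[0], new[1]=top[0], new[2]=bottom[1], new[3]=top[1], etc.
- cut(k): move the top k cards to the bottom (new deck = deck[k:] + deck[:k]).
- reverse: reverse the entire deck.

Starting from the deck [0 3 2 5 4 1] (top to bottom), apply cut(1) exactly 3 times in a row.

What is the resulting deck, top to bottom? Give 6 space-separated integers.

After op 1 (cut(1)): [3 2 5 4 1 0]
After op 2 (cut(1)): [2 5 4 1 0 3]
After op 3 (cut(1)): [5 4 1 0 3 2]

Answer: 5 4 1 0 3 2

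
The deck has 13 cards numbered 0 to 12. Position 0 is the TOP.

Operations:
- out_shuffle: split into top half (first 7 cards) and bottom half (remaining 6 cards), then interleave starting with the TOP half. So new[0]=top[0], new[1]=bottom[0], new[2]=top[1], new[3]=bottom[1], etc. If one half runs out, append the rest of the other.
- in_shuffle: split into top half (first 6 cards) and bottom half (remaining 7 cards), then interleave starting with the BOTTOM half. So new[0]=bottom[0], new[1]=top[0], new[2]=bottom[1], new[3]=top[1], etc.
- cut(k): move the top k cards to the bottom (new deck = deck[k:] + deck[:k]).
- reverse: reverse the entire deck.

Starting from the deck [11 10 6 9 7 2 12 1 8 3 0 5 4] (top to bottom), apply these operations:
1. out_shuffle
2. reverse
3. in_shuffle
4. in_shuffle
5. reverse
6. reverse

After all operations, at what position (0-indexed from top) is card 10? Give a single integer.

Answer: 4

Derivation:
After op 1 (out_shuffle): [11 1 10 8 6 3 9 0 7 5 2 4 12]
After op 2 (reverse): [12 4 2 5 7 0 9 3 6 8 10 1 11]
After op 3 (in_shuffle): [9 12 3 4 6 2 8 5 10 7 1 0 11]
After op 4 (in_shuffle): [8 9 5 12 10 3 7 4 1 6 0 2 11]
After op 5 (reverse): [11 2 0 6 1 4 7 3 10 12 5 9 8]
After op 6 (reverse): [8 9 5 12 10 3 7 4 1 6 0 2 11]
Card 10 is at position 4.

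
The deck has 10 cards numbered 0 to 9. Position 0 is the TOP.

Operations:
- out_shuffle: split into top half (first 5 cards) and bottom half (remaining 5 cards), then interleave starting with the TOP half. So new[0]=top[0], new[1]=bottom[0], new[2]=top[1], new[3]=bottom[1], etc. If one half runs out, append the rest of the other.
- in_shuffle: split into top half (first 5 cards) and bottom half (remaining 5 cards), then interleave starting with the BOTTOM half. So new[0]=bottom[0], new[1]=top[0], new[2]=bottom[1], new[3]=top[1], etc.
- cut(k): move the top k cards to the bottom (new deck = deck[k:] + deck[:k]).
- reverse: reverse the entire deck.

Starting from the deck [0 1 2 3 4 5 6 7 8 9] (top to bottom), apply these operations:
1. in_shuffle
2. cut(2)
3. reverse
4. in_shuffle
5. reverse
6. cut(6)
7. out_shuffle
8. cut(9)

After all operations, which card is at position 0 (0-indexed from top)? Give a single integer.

Answer: 7

Derivation:
After op 1 (in_shuffle): [5 0 6 1 7 2 8 3 9 4]
After op 2 (cut(2)): [6 1 7 2 8 3 9 4 5 0]
After op 3 (reverse): [0 5 4 9 3 8 2 7 1 6]
After op 4 (in_shuffle): [8 0 2 5 7 4 1 9 6 3]
After op 5 (reverse): [3 6 9 1 4 7 5 2 0 8]
After op 6 (cut(6)): [5 2 0 8 3 6 9 1 4 7]
After op 7 (out_shuffle): [5 6 2 9 0 1 8 4 3 7]
After op 8 (cut(9)): [7 5 6 2 9 0 1 8 4 3]
Position 0: card 7.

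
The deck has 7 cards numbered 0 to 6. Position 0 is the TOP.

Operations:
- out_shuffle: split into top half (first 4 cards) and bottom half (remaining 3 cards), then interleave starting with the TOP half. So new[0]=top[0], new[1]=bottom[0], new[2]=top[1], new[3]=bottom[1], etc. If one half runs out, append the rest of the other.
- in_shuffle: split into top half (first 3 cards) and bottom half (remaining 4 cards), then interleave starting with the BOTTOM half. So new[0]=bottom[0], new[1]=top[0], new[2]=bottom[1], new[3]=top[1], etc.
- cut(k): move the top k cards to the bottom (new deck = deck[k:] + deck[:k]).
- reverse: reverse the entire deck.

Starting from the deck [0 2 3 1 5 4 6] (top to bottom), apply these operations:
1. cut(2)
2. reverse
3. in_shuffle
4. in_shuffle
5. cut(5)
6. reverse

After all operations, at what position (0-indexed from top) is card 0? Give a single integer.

After op 1 (cut(2)): [3 1 5 4 6 0 2]
After op 2 (reverse): [2 0 6 4 5 1 3]
After op 3 (in_shuffle): [4 2 5 0 1 6 3]
After op 4 (in_shuffle): [0 4 1 2 6 5 3]
After op 5 (cut(5)): [5 3 0 4 1 2 6]
After op 6 (reverse): [6 2 1 4 0 3 5]
Card 0 is at position 4.

Answer: 4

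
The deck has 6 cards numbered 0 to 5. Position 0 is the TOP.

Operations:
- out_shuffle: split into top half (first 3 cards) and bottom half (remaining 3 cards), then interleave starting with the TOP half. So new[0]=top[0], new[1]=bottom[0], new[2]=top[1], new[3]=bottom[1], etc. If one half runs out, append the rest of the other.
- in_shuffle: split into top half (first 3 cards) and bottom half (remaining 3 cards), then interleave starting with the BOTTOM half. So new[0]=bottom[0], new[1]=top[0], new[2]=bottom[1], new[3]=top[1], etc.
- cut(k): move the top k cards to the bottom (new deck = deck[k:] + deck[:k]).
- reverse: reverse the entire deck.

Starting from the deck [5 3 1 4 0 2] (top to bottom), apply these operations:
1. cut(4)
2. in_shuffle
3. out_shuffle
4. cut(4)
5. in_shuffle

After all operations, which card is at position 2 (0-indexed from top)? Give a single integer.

Answer: 0

Derivation:
After op 1 (cut(4)): [0 2 5 3 1 4]
After op 2 (in_shuffle): [3 0 1 2 4 5]
After op 3 (out_shuffle): [3 2 0 4 1 5]
After op 4 (cut(4)): [1 5 3 2 0 4]
After op 5 (in_shuffle): [2 1 0 5 4 3]
Position 2: card 0.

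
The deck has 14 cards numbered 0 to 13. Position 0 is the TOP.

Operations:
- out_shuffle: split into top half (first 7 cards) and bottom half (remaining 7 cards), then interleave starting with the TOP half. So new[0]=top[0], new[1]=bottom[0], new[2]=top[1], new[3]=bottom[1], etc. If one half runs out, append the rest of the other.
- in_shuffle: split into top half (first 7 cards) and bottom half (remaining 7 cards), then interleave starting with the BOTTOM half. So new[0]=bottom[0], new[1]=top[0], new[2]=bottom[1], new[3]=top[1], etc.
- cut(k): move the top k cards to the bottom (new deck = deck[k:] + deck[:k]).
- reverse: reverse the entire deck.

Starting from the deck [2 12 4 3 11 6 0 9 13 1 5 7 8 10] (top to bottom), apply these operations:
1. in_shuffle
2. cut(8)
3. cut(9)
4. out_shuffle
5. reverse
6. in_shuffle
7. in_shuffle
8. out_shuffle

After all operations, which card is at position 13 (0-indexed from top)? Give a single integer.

Answer: 6

Derivation:
After op 1 (in_shuffle): [9 2 13 12 1 4 5 3 7 11 8 6 10 0]
After op 2 (cut(8)): [7 11 8 6 10 0 9 2 13 12 1 4 5 3]
After op 3 (cut(9)): [12 1 4 5 3 7 11 8 6 10 0 9 2 13]
After op 4 (out_shuffle): [12 8 1 6 4 10 5 0 3 9 7 2 11 13]
After op 5 (reverse): [13 11 2 7 9 3 0 5 10 4 6 1 8 12]
After op 6 (in_shuffle): [5 13 10 11 4 2 6 7 1 9 8 3 12 0]
After op 7 (in_shuffle): [7 5 1 13 9 10 8 11 3 4 12 2 0 6]
After op 8 (out_shuffle): [7 11 5 3 1 4 13 12 9 2 10 0 8 6]
Position 13: card 6.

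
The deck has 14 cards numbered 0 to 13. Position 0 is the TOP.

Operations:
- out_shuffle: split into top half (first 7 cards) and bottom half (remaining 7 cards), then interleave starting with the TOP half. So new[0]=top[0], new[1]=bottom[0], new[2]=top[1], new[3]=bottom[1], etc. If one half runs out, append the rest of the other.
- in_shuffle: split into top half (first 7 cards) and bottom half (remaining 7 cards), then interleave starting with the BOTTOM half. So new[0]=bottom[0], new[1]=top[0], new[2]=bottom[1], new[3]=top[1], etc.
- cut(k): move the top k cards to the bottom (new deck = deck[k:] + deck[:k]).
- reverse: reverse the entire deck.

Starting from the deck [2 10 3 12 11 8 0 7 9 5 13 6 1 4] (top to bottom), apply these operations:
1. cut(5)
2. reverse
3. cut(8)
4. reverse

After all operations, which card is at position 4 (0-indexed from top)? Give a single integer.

After op 1 (cut(5)): [8 0 7 9 5 13 6 1 4 2 10 3 12 11]
After op 2 (reverse): [11 12 3 10 2 4 1 6 13 5 9 7 0 8]
After op 3 (cut(8)): [13 5 9 7 0 8 11 12 3 10 2 4 1 6]
After op 4 (reverse): [6 1 4 2 10 3 12 11 8 0 7 9 5 13]
Position 4: card 10.

Answer: 10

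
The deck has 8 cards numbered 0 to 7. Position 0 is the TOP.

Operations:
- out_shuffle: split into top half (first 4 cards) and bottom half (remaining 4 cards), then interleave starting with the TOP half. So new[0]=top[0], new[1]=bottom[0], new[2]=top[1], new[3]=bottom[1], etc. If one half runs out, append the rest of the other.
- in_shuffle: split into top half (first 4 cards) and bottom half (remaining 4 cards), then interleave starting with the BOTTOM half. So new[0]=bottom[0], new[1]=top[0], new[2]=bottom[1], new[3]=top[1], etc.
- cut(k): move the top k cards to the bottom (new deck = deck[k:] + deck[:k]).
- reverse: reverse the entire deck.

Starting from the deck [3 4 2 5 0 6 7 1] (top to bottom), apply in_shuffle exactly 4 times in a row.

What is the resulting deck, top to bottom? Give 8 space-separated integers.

After op 1 (in_shuffle): [0 3 6 4 7 2 1 5]
After op 2 (in_shuffle): [7 0 2 3 1 6 5 4]
After op 3 (in_shuffle): [1 7 6 0 5 2 4 3]
After op 4 (in_shuffle): [5 1 2 7 4 6 3 0]

Answer: 5 1 2 7 4 6 3 0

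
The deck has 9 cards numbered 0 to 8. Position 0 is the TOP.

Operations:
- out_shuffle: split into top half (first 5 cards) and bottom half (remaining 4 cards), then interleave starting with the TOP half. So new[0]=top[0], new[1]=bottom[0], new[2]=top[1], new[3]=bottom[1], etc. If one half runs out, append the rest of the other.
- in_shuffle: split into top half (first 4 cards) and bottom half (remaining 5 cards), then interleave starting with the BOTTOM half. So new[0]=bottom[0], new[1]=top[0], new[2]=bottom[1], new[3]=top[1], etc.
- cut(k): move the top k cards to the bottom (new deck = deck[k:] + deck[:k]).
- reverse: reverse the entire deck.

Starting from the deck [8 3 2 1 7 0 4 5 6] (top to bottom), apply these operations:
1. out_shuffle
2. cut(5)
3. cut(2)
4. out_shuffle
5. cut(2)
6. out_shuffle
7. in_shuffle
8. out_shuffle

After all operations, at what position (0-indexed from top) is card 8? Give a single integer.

Answer: 0

Derivation:
After op 1 (out_shuffle): [8 0 3 4 2 5 1 6 7]
After op 2 (cut(5)): [5 1 6 7 8 0 3 4 2]
After op 3 (cut(2)): [6 7 8 0 3 4 2 5 1]
After op 4 (out_shuffle): [6 4 7 2 8 5 0 1 3]
After op 5 (cut(2)): [7 2 8 5 0 1 3 6 4]
After op 6 (out_shuffle): [7 1 2 3 8 6 5 4 0]
After op 7 (in_shuffle): [8 7 6 1 5 2 4 3 0]
After op 8 (out_shuffle): [8 2 7 4 6 3 1 0 5]
Card 8 is at position 0.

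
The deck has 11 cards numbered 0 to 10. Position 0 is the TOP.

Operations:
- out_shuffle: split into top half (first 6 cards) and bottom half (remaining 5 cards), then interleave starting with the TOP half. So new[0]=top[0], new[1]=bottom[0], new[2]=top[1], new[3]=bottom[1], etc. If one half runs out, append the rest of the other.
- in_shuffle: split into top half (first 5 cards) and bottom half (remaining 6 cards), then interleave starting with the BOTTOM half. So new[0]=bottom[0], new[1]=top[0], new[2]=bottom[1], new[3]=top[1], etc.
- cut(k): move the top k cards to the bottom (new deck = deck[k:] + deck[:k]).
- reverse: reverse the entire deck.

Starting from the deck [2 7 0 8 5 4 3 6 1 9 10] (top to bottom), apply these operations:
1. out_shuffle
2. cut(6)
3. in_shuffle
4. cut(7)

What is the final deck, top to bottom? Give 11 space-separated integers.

Answer: 10 0 4 1 2 8 3 9 7 5 6

Derivation:
After op 1 (out_shuffle): [2 3 7 6 0 1 8 9 5 10 4]
After op 2 (cut(6)): [8 9 5 10 4 2 3 7 6 0 1]
After op 3 (in_shuffle): [2 8 3 9 7 5 6 10 0 4 1]
After op 4 (cut(7)): [10 0 4 1 2 8 3 9 7 5 6]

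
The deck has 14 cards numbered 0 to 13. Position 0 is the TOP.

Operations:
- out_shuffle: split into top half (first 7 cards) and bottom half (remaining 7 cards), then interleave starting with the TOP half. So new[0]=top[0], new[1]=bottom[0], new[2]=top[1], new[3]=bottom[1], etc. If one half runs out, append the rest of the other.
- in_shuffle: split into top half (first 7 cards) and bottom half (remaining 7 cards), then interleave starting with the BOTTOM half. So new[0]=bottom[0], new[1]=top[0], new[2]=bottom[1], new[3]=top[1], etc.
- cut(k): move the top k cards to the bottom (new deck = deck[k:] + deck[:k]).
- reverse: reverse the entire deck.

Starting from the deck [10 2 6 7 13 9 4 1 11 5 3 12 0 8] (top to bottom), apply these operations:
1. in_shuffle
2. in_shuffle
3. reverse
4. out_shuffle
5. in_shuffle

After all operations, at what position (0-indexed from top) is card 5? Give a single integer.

Answer: 2

Derivation:
After op 1 (in_shuffle): [1 10 11 2 5 6 3 7 12 13 0 9 8 4]
After op 2 (in_shuffle): [7 1 12 10 13 11 0 2 9 5 8 6 4 3]
After op 3 (reverse): [3 4 6 8 5 9 2 0 11 13 10 12 1 7]
After op 4 (out_shuffle): [3 0 4 11 6 13 8 10 5 12 9 1 2 7]
After op 5 (in_shuffle): [10 3 5 0 12 4 9 11 1 6 2 13 7 8]
Card 5 is at position 2.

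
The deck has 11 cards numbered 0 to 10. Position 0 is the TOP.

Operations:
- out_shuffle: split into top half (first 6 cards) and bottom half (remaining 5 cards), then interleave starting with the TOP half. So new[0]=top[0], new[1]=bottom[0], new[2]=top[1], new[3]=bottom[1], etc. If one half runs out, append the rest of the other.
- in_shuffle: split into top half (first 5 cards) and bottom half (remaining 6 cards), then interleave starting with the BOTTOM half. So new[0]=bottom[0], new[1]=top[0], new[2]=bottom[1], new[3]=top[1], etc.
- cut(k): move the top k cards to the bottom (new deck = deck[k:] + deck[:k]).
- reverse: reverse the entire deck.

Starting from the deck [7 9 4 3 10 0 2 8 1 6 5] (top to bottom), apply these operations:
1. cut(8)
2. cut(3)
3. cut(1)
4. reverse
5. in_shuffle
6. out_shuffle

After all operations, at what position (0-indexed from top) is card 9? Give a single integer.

After op 1 (cut(8)): [1 6 5 7 9 4 3 10 0 2 8]
After op 2 (cut(3)): [7 9 4 3 10 0 2 8 1 6 5]
After op 3 (cut(1)): [9 4 3 10 0 2 8 1 6 5 7]
After op 4 (reverse): [7 5 6 1 8 2 0 10 3 4 9]
After op 5 (in_shuffle): [2 7 0 5 10 6 3 1 4 8 9]
After op 6 (out_shuffle): [2 3 7 1 0 4 5 8 10 9 6]
Card 9 is at position 9.

Answer: 9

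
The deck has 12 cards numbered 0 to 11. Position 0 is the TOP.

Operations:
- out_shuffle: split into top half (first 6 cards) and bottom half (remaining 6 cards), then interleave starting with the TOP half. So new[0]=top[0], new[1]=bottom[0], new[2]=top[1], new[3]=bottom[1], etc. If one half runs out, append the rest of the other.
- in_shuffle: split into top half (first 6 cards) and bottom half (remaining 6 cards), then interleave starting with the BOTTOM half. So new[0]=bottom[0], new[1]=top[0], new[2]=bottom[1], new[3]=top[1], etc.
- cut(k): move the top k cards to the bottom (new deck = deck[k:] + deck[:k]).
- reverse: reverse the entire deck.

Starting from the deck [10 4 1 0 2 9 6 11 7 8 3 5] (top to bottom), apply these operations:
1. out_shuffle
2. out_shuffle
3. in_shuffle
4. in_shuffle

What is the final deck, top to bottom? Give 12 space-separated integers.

After op 1 (out_shuffle): [10 6 4 11 1 7 0 8 2 3 9 5]
After op 2 (out_shuffle): [10 0 6 8 4 2 11 3 1 9 7 5]
After op 3 (in_shuffle): [11 10 3 0 1 6 9 8 7 4 5 2]
After op 4 (in_shuffle): [9 11 8 10 7 3 4 0 5 1 2 6]

Answer: 9 11 8 10 7 3 4 0 5 1 2 6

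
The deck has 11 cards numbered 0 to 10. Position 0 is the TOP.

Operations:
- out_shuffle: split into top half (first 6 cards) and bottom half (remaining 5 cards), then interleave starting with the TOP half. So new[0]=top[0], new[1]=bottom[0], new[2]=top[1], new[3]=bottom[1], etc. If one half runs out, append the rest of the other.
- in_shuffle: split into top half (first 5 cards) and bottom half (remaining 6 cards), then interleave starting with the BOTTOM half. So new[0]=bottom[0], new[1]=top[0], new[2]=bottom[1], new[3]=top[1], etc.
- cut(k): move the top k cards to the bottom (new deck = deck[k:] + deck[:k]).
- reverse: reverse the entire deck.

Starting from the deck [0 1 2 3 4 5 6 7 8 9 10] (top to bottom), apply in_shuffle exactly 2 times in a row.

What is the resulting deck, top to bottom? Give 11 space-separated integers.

After op 1 (in_shuffle): [5 0 6 1 7 2 8 3 9 4 10]
After op 2 (in_shuffle): [2 5 8 0 3 6 9 1 4 7 10]

Answer: 2 5 8 0 3 6 9 1 4 7 10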